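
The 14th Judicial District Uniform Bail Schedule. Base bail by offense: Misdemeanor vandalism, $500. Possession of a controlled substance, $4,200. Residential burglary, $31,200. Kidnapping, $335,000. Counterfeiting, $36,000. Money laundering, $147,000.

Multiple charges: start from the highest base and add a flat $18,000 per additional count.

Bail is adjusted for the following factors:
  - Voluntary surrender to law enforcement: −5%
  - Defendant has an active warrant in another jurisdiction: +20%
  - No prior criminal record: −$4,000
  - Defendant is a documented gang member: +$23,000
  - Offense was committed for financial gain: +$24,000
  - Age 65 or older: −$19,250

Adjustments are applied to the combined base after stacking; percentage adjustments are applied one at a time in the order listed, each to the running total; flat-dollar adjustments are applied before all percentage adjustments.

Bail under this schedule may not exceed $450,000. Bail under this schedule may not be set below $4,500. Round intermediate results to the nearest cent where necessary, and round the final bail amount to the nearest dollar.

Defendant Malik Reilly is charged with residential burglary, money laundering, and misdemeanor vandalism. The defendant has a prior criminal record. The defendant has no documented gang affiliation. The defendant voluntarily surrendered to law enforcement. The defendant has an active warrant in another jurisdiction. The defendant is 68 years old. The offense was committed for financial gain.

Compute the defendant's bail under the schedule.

$214,035

Base amounts from the schedule: residential burglary $31,200; money laundering $147,000; misdemeanor vandalism $500.
Stacking rule: highest base plus $18,000 per additional charge. Highest is money laundering at $147,000; 2 additional charges → +$36,000. Combined base = $183,000.
Offense was committed for financial gain (+$24,000 flat): $183,000 + $24,000 = $207,000.
Age 65 or older (−$19,250 flat): $207,000 − $19,250 = $187,750.
Voluntary surrender to law enforcement (−5%): $187,750 × 0.95 = $178,362.50.
Defendant has an active warrant in another jurisdiction (+20%): $178,362.50 × 1.2 = $214,035.
$214,035 is within the $450,000 maximum.
$214,035 is at or above the $4,500 minimum.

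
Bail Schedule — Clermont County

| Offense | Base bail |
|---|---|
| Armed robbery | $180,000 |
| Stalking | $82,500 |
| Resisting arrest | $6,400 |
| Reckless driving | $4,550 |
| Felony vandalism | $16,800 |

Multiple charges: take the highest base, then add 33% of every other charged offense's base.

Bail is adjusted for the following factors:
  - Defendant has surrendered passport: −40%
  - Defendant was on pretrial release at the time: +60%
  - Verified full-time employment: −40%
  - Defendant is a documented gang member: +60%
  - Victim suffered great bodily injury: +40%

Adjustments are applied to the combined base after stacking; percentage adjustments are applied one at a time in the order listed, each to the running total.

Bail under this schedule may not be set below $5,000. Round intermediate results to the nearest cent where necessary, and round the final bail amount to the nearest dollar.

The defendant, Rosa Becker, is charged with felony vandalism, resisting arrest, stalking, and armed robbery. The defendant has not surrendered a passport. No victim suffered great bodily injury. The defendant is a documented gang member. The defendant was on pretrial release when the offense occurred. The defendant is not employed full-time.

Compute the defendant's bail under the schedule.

Base amounts from the schedule: felony vandalism $16,800; resisting arrest $6,400; stalking $82,500; armed robbery $180,000.
Stacking rule: highest base plus 33% of each additional charge. Highest is armed robbery at $180,000. Additional: $16,800 × 33% = $5,544; $6,400 × 33% = $2,112; $82,500 × 33% = $27,225. Combined base = $180,000 + $34,881 = $214,881.
Defendant was on pretrial release at the time (+60%): $214,881 × 1.6 = $343,809.60.
Defendant is a documented gang member (+60%): $343,809.60 × 1.6 = $550,095.36.
$550,095.36 is at or above the $5,000 minimum.
Rounded to the nearest dollar: $550,095.

$550,095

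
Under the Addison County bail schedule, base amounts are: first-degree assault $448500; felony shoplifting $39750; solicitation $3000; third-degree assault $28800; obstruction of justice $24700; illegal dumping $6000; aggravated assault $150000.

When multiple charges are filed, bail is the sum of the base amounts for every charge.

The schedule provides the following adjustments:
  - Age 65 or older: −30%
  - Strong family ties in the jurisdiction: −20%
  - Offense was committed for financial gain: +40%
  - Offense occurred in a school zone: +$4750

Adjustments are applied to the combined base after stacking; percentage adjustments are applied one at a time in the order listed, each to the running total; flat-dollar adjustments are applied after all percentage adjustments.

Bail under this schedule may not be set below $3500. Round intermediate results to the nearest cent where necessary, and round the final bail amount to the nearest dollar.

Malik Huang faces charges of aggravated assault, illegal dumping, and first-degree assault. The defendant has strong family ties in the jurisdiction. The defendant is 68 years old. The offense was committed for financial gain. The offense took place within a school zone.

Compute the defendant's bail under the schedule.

Base amounts from the schedule: aggravated assault $150000; illegal dumping $6000; first-degree assault $448500.
Stacking rule: sum of all bases. $150000 + $6000 + $448500 = $604500.
Age 65 or older (−30%): $604500 × 0.7 = $423150.
Strong family ties in the jurisdiction (−20%): $423150 × 0.8 = $338520.
Offense was committed for financial gain (+40%): $338520 × 1.4 = $473928.
Offense occurred in a school zone (+$4750 flat): $473928 + $4750 = $478678.
$478678 is at or above the $3500 minimum.

$478678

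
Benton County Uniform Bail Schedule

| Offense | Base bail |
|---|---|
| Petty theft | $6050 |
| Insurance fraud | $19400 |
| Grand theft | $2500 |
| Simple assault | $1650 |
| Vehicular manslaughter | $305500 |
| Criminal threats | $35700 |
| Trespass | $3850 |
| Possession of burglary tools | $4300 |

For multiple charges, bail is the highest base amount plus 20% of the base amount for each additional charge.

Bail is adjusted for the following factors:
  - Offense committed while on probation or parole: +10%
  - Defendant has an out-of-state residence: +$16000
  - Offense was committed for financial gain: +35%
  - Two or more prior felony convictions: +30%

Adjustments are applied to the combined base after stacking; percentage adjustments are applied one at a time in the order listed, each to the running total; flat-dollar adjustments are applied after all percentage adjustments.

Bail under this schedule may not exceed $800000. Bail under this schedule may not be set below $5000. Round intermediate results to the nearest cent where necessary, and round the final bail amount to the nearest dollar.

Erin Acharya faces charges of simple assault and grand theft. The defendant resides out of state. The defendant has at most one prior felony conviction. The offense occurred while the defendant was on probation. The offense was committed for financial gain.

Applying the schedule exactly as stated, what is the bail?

Base amounts from the schedule: simple assault $1650; grand theft $2500.
Stacking rule: highest base plus 20% of each additional charge. Highest is grand theft at $2500. Additional: $1650 × 20% = $330. Combined base = $2500 + $330 = $2830.
Offense committed while on probation or parole (+10%): $2830 × 1.1 = $3113.
Offense was committed for financial gain (+35%): $3113 × 1.35 = $4202.55.
Defendant has an out-of-state residence (+$16000 flat): $4202.55 + $16000 = $20202.55.
$20202.55 is within the $800000 maximum.
$20202.55 is at or above the $5000 minimum.
Rounded to the nearest dollar: $20203.

$20203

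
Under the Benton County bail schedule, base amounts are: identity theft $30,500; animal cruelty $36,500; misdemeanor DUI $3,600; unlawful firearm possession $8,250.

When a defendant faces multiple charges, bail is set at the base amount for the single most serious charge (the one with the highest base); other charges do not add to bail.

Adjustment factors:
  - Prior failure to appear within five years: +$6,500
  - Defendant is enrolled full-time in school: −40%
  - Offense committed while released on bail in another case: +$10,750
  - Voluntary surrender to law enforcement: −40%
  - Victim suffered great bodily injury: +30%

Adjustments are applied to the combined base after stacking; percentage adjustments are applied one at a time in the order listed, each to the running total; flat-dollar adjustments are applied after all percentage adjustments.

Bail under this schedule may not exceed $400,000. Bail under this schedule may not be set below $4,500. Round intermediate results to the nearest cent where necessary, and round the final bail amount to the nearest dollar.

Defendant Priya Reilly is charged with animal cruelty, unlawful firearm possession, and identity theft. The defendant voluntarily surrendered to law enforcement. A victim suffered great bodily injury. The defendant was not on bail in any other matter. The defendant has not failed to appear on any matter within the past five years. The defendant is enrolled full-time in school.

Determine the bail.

$17,082

Base amounts from the schedule: animal cruelty $36,500; unlawful firearm possession $8,250; identity theft $30,500.
Stacking rule: use the highest base only. Highest is animal cruelty at $36,500. Combined base = $36,500.
Defendant is enrolled full-time in school (−40%): $36,500 × 0.6 = $21,900.
Voluntary surrender to law enforcement (−40%): $21,900 × 0.6 = $13,140.
Victim suffered great bodily injury (+30%): $13,140 × 1.3 = $17,082.
$17,082 is within the $400,000 maximum.
$17,082 is at or above the $4,500 minimum.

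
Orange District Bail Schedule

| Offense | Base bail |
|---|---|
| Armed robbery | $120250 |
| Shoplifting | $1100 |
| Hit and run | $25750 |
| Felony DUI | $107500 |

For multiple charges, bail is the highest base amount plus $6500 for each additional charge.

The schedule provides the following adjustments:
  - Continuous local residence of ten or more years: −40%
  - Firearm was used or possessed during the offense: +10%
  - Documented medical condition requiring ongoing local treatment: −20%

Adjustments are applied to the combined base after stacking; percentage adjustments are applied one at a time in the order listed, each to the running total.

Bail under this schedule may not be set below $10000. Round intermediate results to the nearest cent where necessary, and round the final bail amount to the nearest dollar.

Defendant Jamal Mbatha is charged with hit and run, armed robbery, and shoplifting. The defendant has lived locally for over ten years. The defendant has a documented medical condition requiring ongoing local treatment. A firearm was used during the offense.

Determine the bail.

$70356

Base amounts from the schedule: hit and run $25750; armed robbery $120250; shoplifting $1100.
Stacking rule: highest base plus $6500 per additional charge. Highest is armed robbery at $120250; 2 additional charges → +$13000. Combined base = $133250.
Continuous local residence of ten or more years (−40%): $133250 × 0.6 = $79950.
Firearm was used or possessed during the offense (+10%): $79950 × 1.1 = $87945.
Documented medical condition requiring ongoing local treatment (−20%): $87945 × 0.8 = $70356.
$70356 is at or above the $10000 minimum.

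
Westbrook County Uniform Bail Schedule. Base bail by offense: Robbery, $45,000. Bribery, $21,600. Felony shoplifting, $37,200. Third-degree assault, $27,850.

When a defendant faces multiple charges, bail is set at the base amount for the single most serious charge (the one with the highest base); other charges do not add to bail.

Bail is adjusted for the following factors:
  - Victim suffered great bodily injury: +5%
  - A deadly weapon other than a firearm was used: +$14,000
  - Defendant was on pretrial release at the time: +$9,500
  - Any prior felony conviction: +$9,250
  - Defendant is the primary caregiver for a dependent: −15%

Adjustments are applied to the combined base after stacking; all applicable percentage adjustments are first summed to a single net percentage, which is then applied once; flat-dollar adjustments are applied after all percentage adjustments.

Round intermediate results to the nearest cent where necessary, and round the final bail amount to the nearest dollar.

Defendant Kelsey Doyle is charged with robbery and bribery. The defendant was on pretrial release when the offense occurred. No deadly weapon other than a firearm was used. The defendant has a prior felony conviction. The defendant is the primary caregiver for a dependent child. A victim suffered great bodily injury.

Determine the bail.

$59,250

Base amounts from the schedule: robbery $45,000; bribery $21,600.
Stacking rule: use the highest base only. Highest is robbery at $45,000. Combined base = $45,000.
Net percentage adjustment: +5% −15% = −10%. $45,000 × 0.9 = $40,500.
Defendant was on pretrial release at the time (+$9,500 flat): $40,500 + $9,500 = $50,000.
Any prior felony conviction (+$9,250 flat): $50,000 + $9,250 = $59,250.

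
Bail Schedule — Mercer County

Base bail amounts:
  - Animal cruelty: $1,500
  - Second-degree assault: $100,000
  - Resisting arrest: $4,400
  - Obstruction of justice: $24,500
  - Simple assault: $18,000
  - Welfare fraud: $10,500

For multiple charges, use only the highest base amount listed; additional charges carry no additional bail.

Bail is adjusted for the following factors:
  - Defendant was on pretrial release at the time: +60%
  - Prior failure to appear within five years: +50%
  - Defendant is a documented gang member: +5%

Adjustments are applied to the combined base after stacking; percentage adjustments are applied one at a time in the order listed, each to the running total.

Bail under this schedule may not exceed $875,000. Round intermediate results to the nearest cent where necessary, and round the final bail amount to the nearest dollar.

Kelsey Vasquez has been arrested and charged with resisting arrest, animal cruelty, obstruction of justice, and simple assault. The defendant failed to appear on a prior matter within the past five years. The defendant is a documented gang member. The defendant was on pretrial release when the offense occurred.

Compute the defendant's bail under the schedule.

$61,740

Base amounts from the schedule: resisting arrest $4,400; animal cruelty $1,500; obstruction of justice $24,500; simple assault $18,000.
Stacking rule: use the highest base only. Highest is obstruction of justice at $24,500. Combined base = $24,500.
Defendant was on pretrial release at the time (+60%): $24,500 × 1.6 = $39,200.
Prior failure to appear within five years (+50%): $39,200 × 1.5 = $58,800.
Defendant is a documented gang member (+5%): $58,800 × 1.05 = $61,740.
$61,740 is within the $875,000 maximum.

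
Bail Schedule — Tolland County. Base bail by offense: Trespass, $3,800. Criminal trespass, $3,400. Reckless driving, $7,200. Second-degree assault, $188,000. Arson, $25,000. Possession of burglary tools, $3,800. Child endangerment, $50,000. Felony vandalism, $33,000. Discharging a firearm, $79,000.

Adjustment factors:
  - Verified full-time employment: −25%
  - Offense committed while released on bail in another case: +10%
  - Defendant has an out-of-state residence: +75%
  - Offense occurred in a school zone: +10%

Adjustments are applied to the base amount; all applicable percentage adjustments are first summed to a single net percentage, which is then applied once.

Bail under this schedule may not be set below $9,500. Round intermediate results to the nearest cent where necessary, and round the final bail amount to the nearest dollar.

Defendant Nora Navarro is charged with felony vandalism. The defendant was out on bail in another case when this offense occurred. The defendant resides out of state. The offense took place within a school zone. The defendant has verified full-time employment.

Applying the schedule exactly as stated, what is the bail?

$56,100

Base amounts from the schedule: felony vandalism $33,000.
Single charge. Combined base = $33,000.
Net percentage adjustment: −25% +10% +75% +10% = +70%. $33,000 × 1.7 = $56,100.
$56,100 is at or above the $9,500 minimum.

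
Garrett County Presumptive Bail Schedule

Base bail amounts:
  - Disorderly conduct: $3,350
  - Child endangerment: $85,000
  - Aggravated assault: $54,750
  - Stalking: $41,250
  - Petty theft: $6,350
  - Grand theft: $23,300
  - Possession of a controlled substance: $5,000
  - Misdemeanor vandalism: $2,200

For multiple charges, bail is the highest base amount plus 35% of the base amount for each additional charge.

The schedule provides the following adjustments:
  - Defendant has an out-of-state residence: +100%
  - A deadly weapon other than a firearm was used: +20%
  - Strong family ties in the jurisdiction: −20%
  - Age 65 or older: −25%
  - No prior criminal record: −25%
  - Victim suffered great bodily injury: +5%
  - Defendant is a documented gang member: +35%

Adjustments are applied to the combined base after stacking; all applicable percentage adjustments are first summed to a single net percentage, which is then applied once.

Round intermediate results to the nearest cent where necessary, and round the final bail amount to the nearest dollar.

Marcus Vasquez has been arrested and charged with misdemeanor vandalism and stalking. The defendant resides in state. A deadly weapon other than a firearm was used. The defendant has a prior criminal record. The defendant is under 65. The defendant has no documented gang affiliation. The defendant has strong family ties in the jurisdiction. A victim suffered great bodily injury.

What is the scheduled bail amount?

Base amounts from the schedule: misdemeanor vandalism $2,200; stalking $41,250.
Stacking rule: highest base plus 35% of each additional charge. Highest is stalking at $41,250. Additional: $2,200 × 35% = $770. Combined base = $41,250 + $770 = $42,020.
Net percentage adjustment: +20% −20% +5% = +5%. $42,020 × 1.05 = $44,121.

$44,121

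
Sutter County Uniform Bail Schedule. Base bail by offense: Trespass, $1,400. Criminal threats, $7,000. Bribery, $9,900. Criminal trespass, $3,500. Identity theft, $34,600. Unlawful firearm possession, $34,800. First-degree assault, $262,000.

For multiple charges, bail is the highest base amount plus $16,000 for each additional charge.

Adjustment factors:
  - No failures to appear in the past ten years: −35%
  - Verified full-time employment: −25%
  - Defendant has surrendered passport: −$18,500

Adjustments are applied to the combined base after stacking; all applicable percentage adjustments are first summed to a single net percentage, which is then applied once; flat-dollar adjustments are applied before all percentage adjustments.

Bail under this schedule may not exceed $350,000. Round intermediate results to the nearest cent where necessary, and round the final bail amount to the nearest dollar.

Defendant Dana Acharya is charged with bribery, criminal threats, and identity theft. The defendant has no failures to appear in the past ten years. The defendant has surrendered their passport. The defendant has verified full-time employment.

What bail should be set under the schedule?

Base amounts from the schedule: bribery $9,900; criminal threats $7,000; identity theft $34,600.
Stacking rule: highest base plus $16,000 per additional charge. Highest is identity theft at $34,600; 2 additional charges → +$32,000. Combined base = $66,600.
Defendant has surrendered passport (−$18,500 flat): $66,600 − $18,500 = $48,100.
Net percentage adjustment: −35% −25% = −60%. $48,100 × 0.4 = $19,240.
$19,240 is within the $350,000 maximum.

$19,240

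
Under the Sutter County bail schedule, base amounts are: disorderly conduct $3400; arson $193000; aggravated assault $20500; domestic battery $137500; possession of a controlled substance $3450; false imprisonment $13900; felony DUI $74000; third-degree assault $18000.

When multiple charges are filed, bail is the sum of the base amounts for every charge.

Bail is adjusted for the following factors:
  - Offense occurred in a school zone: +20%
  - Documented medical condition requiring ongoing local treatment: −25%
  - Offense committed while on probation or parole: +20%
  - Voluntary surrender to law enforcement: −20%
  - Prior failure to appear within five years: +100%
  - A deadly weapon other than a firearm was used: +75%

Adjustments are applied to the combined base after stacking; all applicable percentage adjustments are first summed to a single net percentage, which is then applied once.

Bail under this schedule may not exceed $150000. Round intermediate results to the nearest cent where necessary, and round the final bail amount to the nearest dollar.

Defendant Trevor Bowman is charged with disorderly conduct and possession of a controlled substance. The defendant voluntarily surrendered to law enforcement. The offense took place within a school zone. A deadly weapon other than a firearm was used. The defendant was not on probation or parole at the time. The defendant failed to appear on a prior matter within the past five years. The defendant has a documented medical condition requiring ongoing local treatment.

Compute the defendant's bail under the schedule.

$17125

Base amounts from the schedule: disorderly conduct $3400; possession of a controlled substance $3450.
Stacking rule: sum of all bases. $3400 + $3450 = $6850.
Net percentage adjustment: +20% −25% −20% +100% +75% = +150%. $6850 × 2.5 = $17125.
$17125 is within the $150000 maximum.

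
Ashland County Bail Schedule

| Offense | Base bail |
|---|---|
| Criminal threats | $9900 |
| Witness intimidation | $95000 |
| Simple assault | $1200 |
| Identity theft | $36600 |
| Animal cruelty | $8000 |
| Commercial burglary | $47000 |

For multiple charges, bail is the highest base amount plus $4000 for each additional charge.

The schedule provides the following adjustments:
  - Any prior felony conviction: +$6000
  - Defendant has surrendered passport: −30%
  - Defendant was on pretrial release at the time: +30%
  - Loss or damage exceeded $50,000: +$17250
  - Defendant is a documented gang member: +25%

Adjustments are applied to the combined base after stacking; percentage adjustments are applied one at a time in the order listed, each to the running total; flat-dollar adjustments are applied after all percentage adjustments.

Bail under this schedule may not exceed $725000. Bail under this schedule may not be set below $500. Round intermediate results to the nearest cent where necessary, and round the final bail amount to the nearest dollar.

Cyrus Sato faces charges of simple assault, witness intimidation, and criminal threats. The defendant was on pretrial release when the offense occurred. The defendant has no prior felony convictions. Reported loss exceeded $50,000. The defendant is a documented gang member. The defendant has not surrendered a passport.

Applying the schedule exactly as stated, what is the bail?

Base amounts from the schedule: simple assault $1200; witness intimidation $95000; criminal threats $9900.
Stacking rule: highest base plus $4000 per additional charge. Highest is witness intimidation at $95000; 2 additional charges → +$8000. Combined base = $103000.
Defendant was on pretrial release at the time (+30%): $103000 × 1.3 = $133900.
Defendant is a documented gang member (+25%): $133900 × 1.25 = $167375.
Loss or damage exceeded $50,000 (+$17250 flat): $167375 + $17250 = $184625.
$184625 is within the $725000 maximum.
$184625 is at or above the $500 minimum.

$184625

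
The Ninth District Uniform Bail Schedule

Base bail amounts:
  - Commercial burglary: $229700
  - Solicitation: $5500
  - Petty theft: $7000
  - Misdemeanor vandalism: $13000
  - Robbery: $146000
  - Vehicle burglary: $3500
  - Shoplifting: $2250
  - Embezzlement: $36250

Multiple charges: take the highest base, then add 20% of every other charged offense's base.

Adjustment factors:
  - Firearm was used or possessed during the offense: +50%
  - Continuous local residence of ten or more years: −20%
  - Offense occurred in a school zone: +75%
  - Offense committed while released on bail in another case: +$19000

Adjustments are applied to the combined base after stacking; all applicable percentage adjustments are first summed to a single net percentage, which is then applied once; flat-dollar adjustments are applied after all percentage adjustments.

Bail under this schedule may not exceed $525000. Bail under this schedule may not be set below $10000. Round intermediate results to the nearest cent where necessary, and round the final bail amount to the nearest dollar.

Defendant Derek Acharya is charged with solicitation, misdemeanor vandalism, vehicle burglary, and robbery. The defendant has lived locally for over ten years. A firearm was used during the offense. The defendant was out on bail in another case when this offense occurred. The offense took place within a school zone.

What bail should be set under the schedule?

Base amounts from the schedule: solicitation $5500; misdemeanor vandalism $13000; vehicle burglary $3500; robbery $146000.
Stacking rule: highest base plus 20% of each additional charge. Highest is robbery at $146000. Additional: $5500 × 20% = $1100; $13000 × 20% = $2600; $3500 × 20% = $700. Combined base = $146000 + $4400 = $150400.
Net percentage adjustment: +50% −20% +75% = +105%. $150400 × 2.05 = $308320.
Offense committed while released on bail in another case (+$19000 flat): $308320 + $19000 = $327320.
$327320 is within the $525000 maximum.
$327320 is at or above the $10000 minimum.

$327320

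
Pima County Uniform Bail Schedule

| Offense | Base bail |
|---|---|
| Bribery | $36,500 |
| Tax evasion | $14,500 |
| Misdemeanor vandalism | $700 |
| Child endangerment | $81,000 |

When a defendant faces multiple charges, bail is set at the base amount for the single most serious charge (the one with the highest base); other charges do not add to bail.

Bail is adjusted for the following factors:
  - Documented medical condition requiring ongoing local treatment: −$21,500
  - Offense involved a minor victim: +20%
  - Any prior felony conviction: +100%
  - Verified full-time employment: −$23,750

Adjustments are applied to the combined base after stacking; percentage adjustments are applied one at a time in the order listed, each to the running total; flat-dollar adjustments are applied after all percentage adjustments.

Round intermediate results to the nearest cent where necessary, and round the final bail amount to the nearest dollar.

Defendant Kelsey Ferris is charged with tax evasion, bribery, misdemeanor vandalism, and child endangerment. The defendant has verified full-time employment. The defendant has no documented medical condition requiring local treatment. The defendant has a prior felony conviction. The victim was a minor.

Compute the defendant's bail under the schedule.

$170,650

Base amounts from the schedule: tax evasion $14,500; bribery $36,500; misdemeanor vandalism $700; child endangerment $81,000.
Stacking rule: use the highest base only. Highest is child endangerment at $81,000. Combined base = $81,000.
Offense involved a minor victim (+20%): $81,000 × 1.2 = $97,200.
Any prior felony conviction (+100%): $97,200 × 2 = $194,400.
Verified full-time employment (−$23,750 flat): $194,400 − $23,750 = $170,650.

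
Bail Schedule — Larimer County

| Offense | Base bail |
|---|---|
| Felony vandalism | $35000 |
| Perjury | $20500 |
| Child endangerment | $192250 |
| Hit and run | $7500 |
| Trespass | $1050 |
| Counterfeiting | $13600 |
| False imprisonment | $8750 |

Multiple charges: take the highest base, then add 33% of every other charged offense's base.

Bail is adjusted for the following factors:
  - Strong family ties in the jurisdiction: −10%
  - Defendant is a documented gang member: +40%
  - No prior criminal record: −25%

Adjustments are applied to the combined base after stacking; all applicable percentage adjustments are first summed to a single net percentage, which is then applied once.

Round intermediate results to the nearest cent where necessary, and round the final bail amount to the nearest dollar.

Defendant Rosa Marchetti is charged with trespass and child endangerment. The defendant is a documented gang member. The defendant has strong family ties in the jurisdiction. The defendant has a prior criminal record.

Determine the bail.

$250375

Base amounts from the schedule: trespass $1050; child endangerment $192250.
Stacking rule: highest base plus 33% of each additional charge. Highest is child endangerment at $192250. Additional: $1050 × 33% = $346.50. Combined base = $192250 + $346.50 = $192596.50.
Net percentage adjustment: −10% +40% = +30%. $192596.50 × 1.3 = $250375.45.
Rounded to the nearest dollar: $250375.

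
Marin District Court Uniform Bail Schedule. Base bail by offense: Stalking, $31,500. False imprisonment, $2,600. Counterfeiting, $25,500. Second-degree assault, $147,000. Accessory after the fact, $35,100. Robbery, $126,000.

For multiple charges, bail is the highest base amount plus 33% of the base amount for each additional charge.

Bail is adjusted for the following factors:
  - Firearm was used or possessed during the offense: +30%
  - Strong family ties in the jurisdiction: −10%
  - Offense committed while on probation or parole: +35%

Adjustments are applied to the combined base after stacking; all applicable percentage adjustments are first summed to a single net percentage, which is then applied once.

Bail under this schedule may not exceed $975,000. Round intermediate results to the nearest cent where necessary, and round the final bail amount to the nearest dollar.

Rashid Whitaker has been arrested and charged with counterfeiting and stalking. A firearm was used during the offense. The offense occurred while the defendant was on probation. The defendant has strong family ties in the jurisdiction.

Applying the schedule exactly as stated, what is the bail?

Base amounts from the schedule: counterfeiting $25,500; stalking $31,500.
Stacking rule: highest base plus 33% of each additional charge. Highest is stalking at $31,500. Additional: $25,500 × 33% = $8,415. Combined base = $31,500 + $8,415 = $39,915.
Net percentage adjustment: +30% −10% +35% = +55%. $39,915 × 1.55 = $61,868.25.
$61,868.25 is within the $975,000 maximum.
Rounded to the nearest dollar: $61,868.

$61,868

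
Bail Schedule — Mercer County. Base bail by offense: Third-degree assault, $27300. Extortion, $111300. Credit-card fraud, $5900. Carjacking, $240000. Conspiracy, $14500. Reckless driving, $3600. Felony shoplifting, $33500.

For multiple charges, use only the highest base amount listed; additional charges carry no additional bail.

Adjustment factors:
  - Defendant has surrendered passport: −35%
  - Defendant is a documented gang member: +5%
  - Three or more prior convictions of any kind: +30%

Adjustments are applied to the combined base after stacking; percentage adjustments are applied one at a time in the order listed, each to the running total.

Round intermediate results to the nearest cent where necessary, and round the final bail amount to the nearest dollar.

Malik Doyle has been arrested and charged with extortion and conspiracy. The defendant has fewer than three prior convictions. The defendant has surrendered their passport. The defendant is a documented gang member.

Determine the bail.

Base amounts from the schedule: extortion $111300; conspiracy $14500.
Stacking rule: use the highest base only. Highest is extortion at $111300. Combined base = $111300.
Defendant has surrendered passport (−35%): $111300 × 0.65 = $72345.
Defendant is a documented gang member (+5%): $72345 × 1.05 = $75962.25.
Rounded to the nearest dollar: $75962.

$75962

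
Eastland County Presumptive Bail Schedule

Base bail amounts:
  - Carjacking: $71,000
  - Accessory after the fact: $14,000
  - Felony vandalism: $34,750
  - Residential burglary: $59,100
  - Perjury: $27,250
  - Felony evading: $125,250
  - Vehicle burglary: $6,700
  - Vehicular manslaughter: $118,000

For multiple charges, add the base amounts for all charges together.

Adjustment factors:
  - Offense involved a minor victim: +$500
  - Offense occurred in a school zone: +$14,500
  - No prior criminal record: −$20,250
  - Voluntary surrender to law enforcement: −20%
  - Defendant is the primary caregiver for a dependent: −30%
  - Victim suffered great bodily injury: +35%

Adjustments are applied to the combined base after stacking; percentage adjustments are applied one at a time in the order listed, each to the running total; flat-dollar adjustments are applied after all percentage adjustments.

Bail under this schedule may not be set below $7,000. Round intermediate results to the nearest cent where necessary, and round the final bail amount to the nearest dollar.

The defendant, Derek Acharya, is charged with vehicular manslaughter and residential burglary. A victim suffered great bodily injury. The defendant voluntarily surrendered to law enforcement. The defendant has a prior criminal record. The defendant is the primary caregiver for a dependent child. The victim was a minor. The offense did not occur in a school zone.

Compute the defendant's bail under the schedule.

$134,388

Base amounts from the schedule: vehicular manslaughter $118,000; residential burglary $59,100.
Stacking rule: sum of all bases. $118,000 + $59,100 = $177,100.
Voluntary surrender to law enforcement (−20%): $177,100 × 0.8 = $141,680.
Defendant is the primary caregiver for a dependent (−30%): $141,680 × 0.7 = $99,176.
Victim suffered great bodily injury (+35%): $99,176 × 1.35 = $133,887.60.
Offense involved a minor victim (+$500 flat): $133,887.60 + $500 = $134,387.60.
$134,387.60 is at or above the $7,000 minimum.
Rounded to the nearest dollar: $134,388.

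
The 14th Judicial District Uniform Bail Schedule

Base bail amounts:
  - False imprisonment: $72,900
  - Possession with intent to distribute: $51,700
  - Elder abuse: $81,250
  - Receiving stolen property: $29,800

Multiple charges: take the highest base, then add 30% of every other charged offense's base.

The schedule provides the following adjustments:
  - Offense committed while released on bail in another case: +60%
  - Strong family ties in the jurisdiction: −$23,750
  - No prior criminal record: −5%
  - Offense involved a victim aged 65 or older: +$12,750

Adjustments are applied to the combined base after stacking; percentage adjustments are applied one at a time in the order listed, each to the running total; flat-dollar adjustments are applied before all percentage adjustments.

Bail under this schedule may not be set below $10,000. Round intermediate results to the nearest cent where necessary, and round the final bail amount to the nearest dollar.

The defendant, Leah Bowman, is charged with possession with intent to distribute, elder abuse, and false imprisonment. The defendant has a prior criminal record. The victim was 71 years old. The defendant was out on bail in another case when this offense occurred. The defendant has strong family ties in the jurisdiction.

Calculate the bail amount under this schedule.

$172,208

Base amounts from the schedule: possession with intent to distribute $51,700; elder abuse $81,250; false imprisonment $72,900.
Stacking rule: highest base plus 30% of each additional charge. Highest is elder abuse at $81,250. Additional: $51,700 × 30% = $15,510; $72,900 × 30% = $21,870. Combined base = $81,250 + $37,380 = $118,630.
Strong family ties in the jurisdiction (−$23,750 flat): $118,630 − $23,750 = $94,880.
Offense involved a victim aged 65 or older (+$12,750 flat): $94,880 + $12,750 = $107,630.
Offense committed while released on bail in another case (+60%): $107,630 × 1.6 = $172,208.
$172,208 is at or above the $10,000 minimum.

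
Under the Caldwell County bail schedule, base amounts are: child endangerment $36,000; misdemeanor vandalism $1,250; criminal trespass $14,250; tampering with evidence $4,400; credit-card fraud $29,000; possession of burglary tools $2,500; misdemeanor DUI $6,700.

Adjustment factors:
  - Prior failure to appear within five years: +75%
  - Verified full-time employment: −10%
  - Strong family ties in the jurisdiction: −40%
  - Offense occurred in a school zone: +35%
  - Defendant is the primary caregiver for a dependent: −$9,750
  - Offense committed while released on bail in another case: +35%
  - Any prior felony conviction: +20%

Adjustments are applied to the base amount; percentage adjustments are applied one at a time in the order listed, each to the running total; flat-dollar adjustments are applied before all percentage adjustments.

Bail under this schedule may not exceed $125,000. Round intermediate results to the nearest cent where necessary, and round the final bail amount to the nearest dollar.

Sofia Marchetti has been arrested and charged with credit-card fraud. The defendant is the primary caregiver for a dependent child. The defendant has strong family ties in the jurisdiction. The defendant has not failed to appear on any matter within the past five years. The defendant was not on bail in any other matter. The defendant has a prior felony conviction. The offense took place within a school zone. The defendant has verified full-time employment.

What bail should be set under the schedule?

$16,840

Base amounts from the schedule: credit-card fraud $29,000.
Single charge. Combined base = $29,000.
Defendant is the primary caregiver for a dependent (−$9,750 flat): $29,000 − $9,750 = $19,250.
Verified full-time employment (−10%): $19,250 × 0.9 = $17,325.
Strong family ties in the jurisdiction (−40%): $17,325 × 0.6 = $10,395.
Offense occurred in a school zone (+35%): $10,395 × 1.35 = $14,033.25.
Any prior felony conviction (+20%): $14,033.25 × 1.2 = $16,839.90.
$16,839.90 is within the $125,000 maximum.
Rounded to the nearest dollar: $16,840.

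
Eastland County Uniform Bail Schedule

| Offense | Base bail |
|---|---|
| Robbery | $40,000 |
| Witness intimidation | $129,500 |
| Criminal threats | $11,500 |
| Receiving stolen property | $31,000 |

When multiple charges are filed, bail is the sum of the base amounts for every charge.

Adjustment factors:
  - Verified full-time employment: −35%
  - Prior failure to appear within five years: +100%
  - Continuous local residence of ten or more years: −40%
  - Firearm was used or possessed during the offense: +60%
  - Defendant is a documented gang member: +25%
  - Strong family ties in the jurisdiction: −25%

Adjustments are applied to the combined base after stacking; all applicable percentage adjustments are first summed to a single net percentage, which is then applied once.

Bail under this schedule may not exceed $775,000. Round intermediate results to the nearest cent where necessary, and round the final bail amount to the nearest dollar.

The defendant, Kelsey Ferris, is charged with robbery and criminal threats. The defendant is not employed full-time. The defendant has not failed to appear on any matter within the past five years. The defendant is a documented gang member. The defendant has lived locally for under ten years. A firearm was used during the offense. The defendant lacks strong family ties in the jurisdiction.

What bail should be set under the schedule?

Base amounts from the schedule: robbery $40,000; criminal threats $11,500.
Stacking rule: sum of all bases. $40,000 + $11,500 = $51,500.
Net percentage adjustment: +60% +25% = +85%. $51,500 × 1.85 = $95,275.
$95,275 is within the $775,000 maximum.

$95,275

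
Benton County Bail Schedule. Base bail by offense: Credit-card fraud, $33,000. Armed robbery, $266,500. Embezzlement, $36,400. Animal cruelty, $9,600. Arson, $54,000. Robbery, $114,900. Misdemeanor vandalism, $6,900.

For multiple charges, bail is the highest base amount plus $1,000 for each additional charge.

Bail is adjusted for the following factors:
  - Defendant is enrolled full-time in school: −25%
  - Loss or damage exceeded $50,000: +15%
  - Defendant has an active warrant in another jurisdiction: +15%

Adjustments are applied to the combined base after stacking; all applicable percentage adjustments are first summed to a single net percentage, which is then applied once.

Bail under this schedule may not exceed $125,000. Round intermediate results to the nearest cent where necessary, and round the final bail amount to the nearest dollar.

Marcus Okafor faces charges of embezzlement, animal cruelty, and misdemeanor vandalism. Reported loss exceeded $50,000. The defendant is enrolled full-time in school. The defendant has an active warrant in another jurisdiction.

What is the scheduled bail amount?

$40,320

Base amounts from the schedule: embezzlement $36,400; animal cruelty $9,600; misdemeanor vandalism $6,900.
Stacking rule: highest base plus $1,000 per additional charge. Highest is embezzlement at $36,400; 2 additional charges → +$2,000. Combined base = $38,400.
Net percentage adjustment: −25% +15% +15% = +5%. $38,400 × 1.05 = $40,320.
$40,320 is within the $125,000 maximum.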